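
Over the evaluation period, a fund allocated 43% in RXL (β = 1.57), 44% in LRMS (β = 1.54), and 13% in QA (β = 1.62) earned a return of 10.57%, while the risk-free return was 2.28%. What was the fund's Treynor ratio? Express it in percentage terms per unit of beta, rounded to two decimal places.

5.30%

β_P = 0.43×1.57 + 0.44×1.54 + 0.13×1.62 = 1.5633
Treynor = (R_P − R_f) / β_P = (10.57% − 2.28%) / 1.5633 = 8.29% / 1.5633 = 5.30%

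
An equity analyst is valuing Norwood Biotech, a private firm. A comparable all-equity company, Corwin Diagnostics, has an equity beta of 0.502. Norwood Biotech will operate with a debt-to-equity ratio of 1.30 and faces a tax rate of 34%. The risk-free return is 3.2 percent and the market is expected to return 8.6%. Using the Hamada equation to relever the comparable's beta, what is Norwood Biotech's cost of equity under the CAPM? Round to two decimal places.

8.24%

β_L = β_U × [1 + (1 − t)(D/E)] = 0.502 × [1 + (1 − 0.34) × 1.30]
    = 0.502 × [1 + 0.66 × 1.30] = 0.502 × 1.8580 = 0.9327
MRP = 8.6% − 3.2% = 5.40%
E(R) = R_f + β_L × MRP = 3.2% + 0.9327 × 5.4% = 8.24%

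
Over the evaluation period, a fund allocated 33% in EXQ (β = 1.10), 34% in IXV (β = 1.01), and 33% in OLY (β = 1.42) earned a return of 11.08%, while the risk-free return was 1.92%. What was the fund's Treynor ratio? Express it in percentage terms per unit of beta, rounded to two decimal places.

β_P = 0.33×1.10 + 0.34×1.01 + 0.33×1.42 = 1.1750
Treynor = (R_P − R_f) / β_P = (11.08% − 1.92%) / 1.1750 = 9.16% / 1.1750 = 7.80%

7.80%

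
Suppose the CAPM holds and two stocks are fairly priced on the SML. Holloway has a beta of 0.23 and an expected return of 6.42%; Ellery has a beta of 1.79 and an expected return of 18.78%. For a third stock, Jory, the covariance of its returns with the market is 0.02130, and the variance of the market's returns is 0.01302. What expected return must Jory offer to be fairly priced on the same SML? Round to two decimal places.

MRP = (18.78% − 6.42%) / (1.79 − 0.23) = 7.9231%
R_f = 6.42% − 0.23 × 7.9231% = 4.5977%
β_Jory = Cov / Var(R_m) = 0.02130 / 0.01302 = 1.6359
E(R_Jory) = R_f + β × MRP = 4.5977% + 1.6359 × 7.9231% = 17.56%

17.56%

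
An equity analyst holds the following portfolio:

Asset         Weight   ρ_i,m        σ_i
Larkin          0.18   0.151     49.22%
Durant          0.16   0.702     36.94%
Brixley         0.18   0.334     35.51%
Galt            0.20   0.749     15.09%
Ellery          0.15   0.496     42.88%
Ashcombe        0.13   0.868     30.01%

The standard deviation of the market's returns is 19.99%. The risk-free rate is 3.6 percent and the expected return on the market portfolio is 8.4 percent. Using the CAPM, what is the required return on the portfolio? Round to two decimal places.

β_Larkin = 0.151 × 49.22% / 19.99% = 0.3718
β_Durant = 0.702 × 36.94% / 19.99% = 1.2972
β_Brixley = 0.334 × 35.51% / 19.99% = 0.5933
β_Galt = 0.749 × 15.09% / 19.99% = 0.5654
β_Ellery = 0.496 × 42.88% / 19.99% = 1.0640
β_Ashcombe = 0.868 × 30.01% / 19.99% = 1.3031
β_P = Σ w_i β_i = 0.18×0.3718 + 0.16×1.2972 + 0.18×0.5933 + 0.20×0.5654 + 0.15×1.0640 + 0.13×1.3031 = 0.8234
MRP = 8.4% − 3.6% = 4.80%
E(R_P) = R_f + β_P × MRP = 3.6% + 0.8234 × 4.8% = 7.55%

7.55%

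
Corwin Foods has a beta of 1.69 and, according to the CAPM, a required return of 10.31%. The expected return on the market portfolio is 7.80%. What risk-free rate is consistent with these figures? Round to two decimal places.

4.16%

E(R) = R_f + β(E(R_m) − R_f) = R_f(1 − β) + β·E(R_m)
10.31% = R_f × (1 − 1.69) + 1.69 × 7.80%
10.31% = R_f × -0.69 + 13.1820%
R_f = (10.31% − 13.1820%) / -0.69 = 4.16%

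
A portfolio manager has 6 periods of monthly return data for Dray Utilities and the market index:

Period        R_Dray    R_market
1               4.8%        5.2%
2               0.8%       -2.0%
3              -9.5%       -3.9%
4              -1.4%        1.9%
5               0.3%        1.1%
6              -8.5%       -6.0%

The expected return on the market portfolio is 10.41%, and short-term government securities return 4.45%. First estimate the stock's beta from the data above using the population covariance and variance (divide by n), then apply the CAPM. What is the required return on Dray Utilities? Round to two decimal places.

11.53%

Mean R_i = (4.8 + 0.8 − 9.5 − 1.4 + 0.3 − 8.5) / 6 = -2.2500%
Mean R_m = (5.2 − 2.0 − 3.9 + 1.9 + 1.1 − 6.0) / 6 = -0.6167%
Σ(R_i − R̄_i)(R_m − R̄_m) = 100.7550  ⇒  Cov = 100.7550 / 6 = 16.7925
Σ(R_m − R̄_m)² = 84.7883  ⇒  Var(R_m) = 84.7883 / 6 = 14.1314
β = Cov / Var(R_m) = 16.7925 / 14.1314 = 1.1883
MRP = 10.41% − 4.45% = 5.96%
E(R) = R_f + β × MRP = 4.45% + 1.1883 × 5.96% = 11.53%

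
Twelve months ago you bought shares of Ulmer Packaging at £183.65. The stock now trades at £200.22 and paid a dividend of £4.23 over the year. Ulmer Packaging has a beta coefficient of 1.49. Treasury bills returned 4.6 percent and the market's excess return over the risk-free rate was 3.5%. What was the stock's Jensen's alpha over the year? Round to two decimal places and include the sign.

Realised HPR = (P1 + D1 − P0) / P0 = (200.22 + 4.23 − 183.65) / 183.65 = 20.80 / 183.65 = 11.3259%
CAPM required = R_f + β·MRP = 4.6% + 1.49 × 3.5% = 9.8150%
α = realised − required = 11.3259% − 9.8150% = +1.51%

+1.51%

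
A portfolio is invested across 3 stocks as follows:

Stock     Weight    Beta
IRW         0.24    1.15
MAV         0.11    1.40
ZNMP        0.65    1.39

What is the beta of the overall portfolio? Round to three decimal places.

1.334

β_P = Σ w_i β_i = 0.24×1.15 + 0.11×1.40 + 0.65×1.39 = 1.3335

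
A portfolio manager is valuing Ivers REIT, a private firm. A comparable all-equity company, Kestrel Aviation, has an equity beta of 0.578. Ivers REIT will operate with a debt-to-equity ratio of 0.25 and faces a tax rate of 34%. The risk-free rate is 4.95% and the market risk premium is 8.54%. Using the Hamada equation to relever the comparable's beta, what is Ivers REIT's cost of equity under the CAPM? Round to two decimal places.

β_L = β_U × [1 + (1 − t)(D/E)] = 0.578 × [1 + (1 − 0.34) × 0.25]
    = 0.578 × [1 + 0.66 × 0.25] = 0.578 × 1.1650 = 0.6734
E(R) = R_f + β_L × MRP = 4.95% + 0.6734 × 8.54% = 10.70%

10.70%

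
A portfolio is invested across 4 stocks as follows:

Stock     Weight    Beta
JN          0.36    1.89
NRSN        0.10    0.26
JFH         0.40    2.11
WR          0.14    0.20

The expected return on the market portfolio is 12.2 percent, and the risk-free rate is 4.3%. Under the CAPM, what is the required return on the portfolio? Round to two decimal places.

β_P = Σ w_i β_i = 0.36×1.89 + 0.10×0.26 + 0.40×2.11 + 0.14×0.20 = 1.5784
MRP = 12.2% − 4.3% = 7.90%
E(R_P) = R_f + β_P × MRP = 4.3% + 1.5784 × 7.9% = 16.77%

16.77%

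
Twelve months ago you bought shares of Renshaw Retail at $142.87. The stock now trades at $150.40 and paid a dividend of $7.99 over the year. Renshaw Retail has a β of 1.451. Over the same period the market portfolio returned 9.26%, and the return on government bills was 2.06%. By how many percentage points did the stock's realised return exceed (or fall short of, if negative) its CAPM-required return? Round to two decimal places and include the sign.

-1.64%

Realised HPR = (P1 + D1 − P0) / P0 = (150.40 + 7.99 − 142.87) / 142.87 = 15.52 / 142.87 = 10.8630%
MRP = 9.26% − 2.06% = 7.20%
CAPM required = R_f + β·MRP = 2.06% + 1.451 × 7.20% = 12.50720%
α = realised − required = 10.8630% − 12.50720% = -1.64%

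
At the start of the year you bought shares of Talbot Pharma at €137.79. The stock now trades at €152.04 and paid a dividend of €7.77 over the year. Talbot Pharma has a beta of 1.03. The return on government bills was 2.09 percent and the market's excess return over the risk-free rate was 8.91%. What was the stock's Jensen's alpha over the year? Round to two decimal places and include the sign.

+4.71%

Realised HPR = (P1 + D1 − P0) / P0 = (152.04 + 7.77 − 137.79) / 137.79 = 22.02 / 137.79 = 15.9808%
CAPM required = R_f + β·MRP = 2.09% + 1.03 × 8.91% = 11.2673%
α = realised − required = 15.9808% − 11.2673% = +4.71%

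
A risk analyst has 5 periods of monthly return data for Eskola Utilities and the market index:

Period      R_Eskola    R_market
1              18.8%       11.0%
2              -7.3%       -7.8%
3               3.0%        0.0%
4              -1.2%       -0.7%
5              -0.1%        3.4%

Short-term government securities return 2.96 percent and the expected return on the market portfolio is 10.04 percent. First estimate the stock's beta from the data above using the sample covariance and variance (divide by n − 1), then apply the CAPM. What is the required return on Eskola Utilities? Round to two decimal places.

Mean R_i = (18.8 − 7.3 + 3.0 − 1.2 − 0.1) / 5 = 2.6400%
Mean R_m = (11.0 − 7.8 + 0.0 − 0.7 + 3.4) / 5 = 1.1800%
Σ(R_i − R̄_i)(R_m − R̄_m) = 248.6640  ⇒  Cov = 248.6640 / 4 = 62.1660
Σ(R_m − R̄_m)² = 186.9280  ⇒  Var(R_m) = 186.9280 / 4 = 46.7320
β = Cov / Var(R_m) = 62.1660 / 46.7320 = 1.3303
MRP = 10.04% − 2.96% = 7.08%
E(R) = R_f + β × MRP = 2.96% + 1.3303 × 7.08% = 12.38%

12.38%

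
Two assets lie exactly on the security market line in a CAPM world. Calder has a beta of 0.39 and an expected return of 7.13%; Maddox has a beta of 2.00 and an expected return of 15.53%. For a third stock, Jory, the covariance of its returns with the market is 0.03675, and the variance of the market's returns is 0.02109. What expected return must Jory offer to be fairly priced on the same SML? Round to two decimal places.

14.19%

MRP = (15.53% − 7.13%) / (2.00 − 0.39) = 5.2174%
R_f = 7.13% − 0.39 × 5.2174% = 5.0952%
β_Jory = Cov / Var(R_m) = 0.03675 / 0.02109 = 1.7425
E(R_Jory) = R_f + β × MRP = 5.0952% + 1.7425 × 5.2174% = 14.19%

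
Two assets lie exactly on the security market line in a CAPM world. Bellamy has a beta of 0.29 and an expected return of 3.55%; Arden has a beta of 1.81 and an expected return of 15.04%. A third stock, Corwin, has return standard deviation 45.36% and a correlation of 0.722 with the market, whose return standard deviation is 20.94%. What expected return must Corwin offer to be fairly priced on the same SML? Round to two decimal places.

MRP = (15.04% − 3.55%) / (1.81 − 0.29) = 7.5592%
R_f = 3.55% − 0.29 × 7.5592% = 1.3578%
β_Corwin = ρ·σ_i/σ_m = 0.722 × 45.36 / 20.94 = 1.5640
E(R_Corwin) = R_f + β × MRP = 1.3578% + 1.5640 × 7.5592% = 13.18%

13.18%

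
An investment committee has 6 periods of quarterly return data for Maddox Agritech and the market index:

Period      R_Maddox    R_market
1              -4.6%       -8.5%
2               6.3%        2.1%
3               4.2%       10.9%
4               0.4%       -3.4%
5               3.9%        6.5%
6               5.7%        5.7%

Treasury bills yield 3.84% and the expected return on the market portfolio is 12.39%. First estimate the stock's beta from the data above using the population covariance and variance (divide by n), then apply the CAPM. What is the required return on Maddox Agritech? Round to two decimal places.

7.88%

Mean R_i = (-4.6 + 6.3 + 4.2 + 0.4 + 3.9 + 5.7) / 6 = 2.6500%
Mean R_m = (-8.5 + 2.1 + 10.9 − 3.4 + 6.5 + 5.7) / 6 = 2.2167%
Σ(R_i − R̄_i)(R_m − R̄_m) = 119.3450  ⇒  Cov = 119.3450 / 6 = 19.8908
Σ(R_m − R̄_m)² = 252.2883  ⇒  Var(R_m) = 252.2883 / 6 = 42.0481
β = Cov / Var(R_m) = 19.8908 / 42.0481 = 0.4730
MRP = 12.39% − 3.84% = 8.55%
E(R) = R_f + β × MRP = 3.84% + 0.4730 × 8.55% = 7.88%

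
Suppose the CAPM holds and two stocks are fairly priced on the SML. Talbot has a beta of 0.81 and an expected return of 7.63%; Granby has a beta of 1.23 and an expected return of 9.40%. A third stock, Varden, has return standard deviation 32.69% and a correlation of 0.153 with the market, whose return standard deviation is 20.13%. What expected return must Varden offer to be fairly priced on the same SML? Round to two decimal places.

5.26%

MRP = (9.40% − 7.63%) / (1.23 − 0.81) = 4.2143%
R_f = 7.63% − 0.81 × 4.2143% = 4.2164%
β_Varden = ρ·σ_i/σ_m = 0.153 × 32.69 / 20.13 = 0.2485
E(R_Varden) = R_f + β × MRP = 4.2164% + 0.2485 × 4.2143% = 5.26%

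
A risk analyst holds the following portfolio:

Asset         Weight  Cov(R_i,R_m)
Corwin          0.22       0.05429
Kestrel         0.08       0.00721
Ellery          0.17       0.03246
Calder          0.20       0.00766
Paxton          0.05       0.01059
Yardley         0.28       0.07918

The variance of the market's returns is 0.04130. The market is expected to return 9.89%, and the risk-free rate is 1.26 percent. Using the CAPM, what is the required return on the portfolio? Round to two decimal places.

10.09%

β_Corwin = 0.05429 / 0.04130 = 1.3145
β_Kestrel = 0.00721 / 0.04130 = 0.1746
β_Ellery = 0.03246 / 0.04130 = 0.7860
β_Calder = 0.00766 / 0.04130 = 0.1855
β_Paxton = 0.01059 / 0.04130 = 0.2564
β_Yardley = 0.07918 / 0.04130 = 1.9172
β_P = Σ w_i β_i = 0.22×1.3145 + 0.08×0.1746 + 0.17×0.7860 + 0.20×0.1855 + 0.05×0.2564 + 0.28×1.9172 = 1.0235
MRP = 9.89% − 1.26% = 8.63%
E(R_P) = R_f + β_P × MRP = 1.26% + 1.0235 × 8.63% = 10.09%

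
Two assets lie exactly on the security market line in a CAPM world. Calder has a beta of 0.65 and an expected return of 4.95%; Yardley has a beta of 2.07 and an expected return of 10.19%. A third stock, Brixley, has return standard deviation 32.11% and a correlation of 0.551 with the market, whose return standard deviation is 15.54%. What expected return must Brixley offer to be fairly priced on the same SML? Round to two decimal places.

6.75%

MRP = (10.19% − 4.95%) / (2.07 − 0.65) = 3.6901%
R_f = 4.95% − 0.65 × 3.6901% = 2.5514%
β_Brixley = ρ·σ_i/σ_m = 0.551 × 32.11 / 15.54 = 1.1385
E(R_Brixley) = R_f + β × MRP = 2.5514% + 1.1385 × 3.6901% = 6.75%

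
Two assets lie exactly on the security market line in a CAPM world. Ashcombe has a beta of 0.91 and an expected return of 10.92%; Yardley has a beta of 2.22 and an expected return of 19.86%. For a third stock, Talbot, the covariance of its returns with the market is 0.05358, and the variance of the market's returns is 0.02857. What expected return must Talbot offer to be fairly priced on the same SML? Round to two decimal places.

17.51%

MRP = (19.86% − 10.92%) / (2.22 − 0.91) = 6.8244%
R_f = 10.92% − 0.91 × 6.8244% = 4.7098%
β_Talbot = Cov / Var(R_m) = 0.05358 / 0.02857 = 1.8754
E(R_Talbot) = R_f + β × MRP = 4.7098% + 1.8754 × 6.8244% = 17.51%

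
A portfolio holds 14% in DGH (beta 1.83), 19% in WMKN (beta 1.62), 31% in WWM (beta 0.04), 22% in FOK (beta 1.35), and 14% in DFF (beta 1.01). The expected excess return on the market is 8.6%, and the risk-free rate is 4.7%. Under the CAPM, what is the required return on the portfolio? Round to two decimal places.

13.43%

β_P = Σ w_i β_i = 0.14×1.83 + 0.19×1.62 + 0.31×0.04 + 0.22×1.35 + 0.14×1.01 = 1.0148
E(R_P) = R_f + β_P × MRP = 4.7% + 1.0148 × 8.6% = 13.43%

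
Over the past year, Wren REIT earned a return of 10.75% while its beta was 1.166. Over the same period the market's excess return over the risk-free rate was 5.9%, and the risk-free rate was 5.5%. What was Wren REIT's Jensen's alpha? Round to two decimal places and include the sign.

CAPM benchmark = R_f + β(R_m − R_f) = 5.5% + 1.166 × 5.9% = 12.3794%
α = actual − benchmark = 10.75% − 12.3794% = -1.63%

-1.63%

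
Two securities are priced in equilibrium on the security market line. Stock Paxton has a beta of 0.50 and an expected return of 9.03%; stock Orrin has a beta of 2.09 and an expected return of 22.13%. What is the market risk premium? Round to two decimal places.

8.24%

Both satisfy E(R) = R_f + β·MRP, so the slope of the SML is
MRP = (22.13% − 9.03%) / (2.09 − 0.50) = 13.10% / 1.59 = 8.2390%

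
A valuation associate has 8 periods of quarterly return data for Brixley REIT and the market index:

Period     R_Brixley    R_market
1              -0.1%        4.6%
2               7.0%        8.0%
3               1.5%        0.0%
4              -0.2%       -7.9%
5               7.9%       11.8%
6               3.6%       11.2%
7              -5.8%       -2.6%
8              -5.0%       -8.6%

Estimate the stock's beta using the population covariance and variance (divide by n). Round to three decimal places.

Mean R_i = (-0.1 + 7.0 + 1.5 − 0.2 + 7.9 + 3.6 − 5.8 − 5.0) / 8 = 1.1125%
Mean R_m = (4.6 + 8.0 + 0.0 − 7.9 + 11.8 + 11.2 − 2.6 − 8.6) / 8 = 2.0625%
Σ(R_i − R̄_i)(R_m − R̄_m) = 230.3838  ⇒  Cov = 230.3838 / 8 = 28.7980
Σ(R_m − R̄_m)² = 458.9388  ⇒  Var(R_m) = 458.9388 / 8 = 57.3674
β = Cov / Var(R_m) = 28.7980 / 57.3674 = 0.5020

0.502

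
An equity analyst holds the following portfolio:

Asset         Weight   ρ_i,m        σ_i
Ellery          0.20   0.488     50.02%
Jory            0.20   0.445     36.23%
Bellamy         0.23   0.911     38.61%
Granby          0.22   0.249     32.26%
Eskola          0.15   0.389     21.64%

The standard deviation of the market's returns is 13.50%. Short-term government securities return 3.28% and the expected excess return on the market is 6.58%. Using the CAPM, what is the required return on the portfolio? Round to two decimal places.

β_Ellery = 0.488 × 50.02% / 13.50% = 1.8081
β_Jory = 0.445 × 36.23% / 13.50% = 1.1942
β_Bellamy = 0.911 × 38.61% / 13.50% = 2.6055
β_Granby = 0.249 × 32.26% / 13.50% = 0.5950
β_Eskola = 0.389 × 21.64% / 13.50% = 0.6236
β_P = Σ w_i β_i = 0.20×1.8081 + 0.20×1.1942 + 0.23×2.6055 + 0.22×0.5950 + 0.15×0.6236 = 1.4242
E(R_P) = R_f + β_P × MRP = 3.28% + 1.4242 × 6.58% = 12.65%

12.65%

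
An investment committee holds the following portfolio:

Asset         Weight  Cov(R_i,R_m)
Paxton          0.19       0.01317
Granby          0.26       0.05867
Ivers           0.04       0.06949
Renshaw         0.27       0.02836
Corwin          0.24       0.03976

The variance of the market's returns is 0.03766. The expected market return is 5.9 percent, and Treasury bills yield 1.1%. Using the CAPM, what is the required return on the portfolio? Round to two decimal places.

5.91%

β_Paxton = 0.01317 / 0.03766 = 0.3497
β_Granby = 0.05867 / 0.03766 = 1.5579
β_Ivers = 0.06949 / 0.03766 = 1.8452
β_Renshaw = 0.02836 / 0.03766 = 0.7531
β_Corwin = 0.03976 / 0.03766 = 1.0558
β_P = Σ w_i β_i = 0.19×0.3497 + 0.26×1.5579 + 0.04×1.8452 + 0.27×0.7531 + 0.24×1.0558 = 1.0020
MRP = 5.9% − 1.1% = 4.80%
E(R_P) = R_f + β_P × MRP = 1.1% + 1.0020 × 4.8% = 5.91%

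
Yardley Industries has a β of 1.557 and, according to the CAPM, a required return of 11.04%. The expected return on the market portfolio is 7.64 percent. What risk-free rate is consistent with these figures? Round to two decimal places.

E(R) = R_f + β(E(R_m) − R_f) = R_f(1 − β) + β·E(R_m)
11.04% = R_f × (1 − 1.557) + 1.557 × 7.64%
11.04% = R_f × -0.557 + 11.89548%
R_f = (11.04% − 11.89548%) / -0.557 = 1.54%

1.54%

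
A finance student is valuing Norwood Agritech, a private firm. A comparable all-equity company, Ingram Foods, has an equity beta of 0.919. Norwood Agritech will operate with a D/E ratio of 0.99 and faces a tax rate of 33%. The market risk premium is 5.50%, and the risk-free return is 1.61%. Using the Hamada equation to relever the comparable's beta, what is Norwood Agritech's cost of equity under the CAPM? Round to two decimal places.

10.02%

β_L = β_U × [1 + (1 − t)(D/E)] = 0.919 × [1 + (1 − 0.33) × 0.99]
    = 0.919 × [1 + 0.67 × 0.99] = 0.919 × 1.6633 = 1.5286
E(R) = R_f + β_L × MRP = 1.61% + 1.5286 × 5.50% = 10.02%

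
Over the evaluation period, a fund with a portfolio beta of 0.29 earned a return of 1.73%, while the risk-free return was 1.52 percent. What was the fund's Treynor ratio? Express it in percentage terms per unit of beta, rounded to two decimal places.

Treynor = (R_P − R_f) / β_P = (1.73% − 1.52%) / 0.2900 = 0.21% / 0.2900 = 0.72%

0.72%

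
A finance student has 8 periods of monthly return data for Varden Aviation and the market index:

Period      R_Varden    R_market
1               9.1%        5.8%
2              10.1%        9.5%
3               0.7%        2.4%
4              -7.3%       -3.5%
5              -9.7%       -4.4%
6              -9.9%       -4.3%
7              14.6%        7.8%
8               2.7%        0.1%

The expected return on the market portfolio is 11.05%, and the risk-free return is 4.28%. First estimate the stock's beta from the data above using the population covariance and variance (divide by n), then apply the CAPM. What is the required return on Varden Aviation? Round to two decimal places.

15.39%

Mean R_i = (9.1 + 10.1 + 0.7 − 7.3 − 9.7 − 9.9 + 14.6 + 2.7) / 8 = 1.2875%
Mean R_m = (5.8 + 9.5 + 2.4 − 3.5 − 4.4 − 4.3 + 7.8 + 0.1) / 8 = 1.6750%
Σ(R_i − R̄_i)(R_m − R̄_m) = 358.1075  ⇒  Cov = 358.1075 / 8 = 44.7634
Σ(R_m − R̄_m)² = 218.1550  ⇒  Var(R_m) = 218.1550 / 8 = 27.2694
β = Cov / Var(R_m) = 44.7634 / 27.2694 = 1.6415
MRP = 11.05% − 4.28% = 6.77%
E(R) = R_f + β × MRP = 4.28% + 1.6415 × 6.77% = 15.39%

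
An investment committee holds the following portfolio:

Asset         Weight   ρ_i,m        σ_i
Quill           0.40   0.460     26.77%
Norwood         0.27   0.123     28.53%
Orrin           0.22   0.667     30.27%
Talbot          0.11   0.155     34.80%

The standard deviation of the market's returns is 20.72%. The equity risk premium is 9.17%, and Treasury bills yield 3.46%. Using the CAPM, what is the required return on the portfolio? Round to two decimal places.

8.29%

β_Quill = 0.460 × 26.77% / 20.72% = 0.5943
β_Norwood = 0.123 × 28.53% / 20.72% = 0.1694
β_Orrin = 0.667 × 30.27% / 20.72% = 0.9744
β_Talbot = 0.155 × 34.80% / 20.72% = 0.2603
β_P = Σ w_i β_i = 0.40×0.5943 + 0.27×0.1694 + 0.22×0.9744 + 0.11×0.2603 = 0.5265
E(R_P) = R_f + β_P × MRP = 3.46% + 0.5265 × 9.17% = 8.29%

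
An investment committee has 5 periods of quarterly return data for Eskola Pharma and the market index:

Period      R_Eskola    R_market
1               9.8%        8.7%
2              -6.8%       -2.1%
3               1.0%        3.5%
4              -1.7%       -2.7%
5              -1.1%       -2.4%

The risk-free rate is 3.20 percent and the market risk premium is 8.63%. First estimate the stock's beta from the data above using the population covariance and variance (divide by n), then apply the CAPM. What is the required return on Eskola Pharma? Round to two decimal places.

Mean R_i = (9.8 − 6.8 + 1.0 − 1.7 − 1.1) / 5 = 0.2400%
Mean R_m = (8.7 − 2.1 + 3.5 − 2.7 − 2.4) / 5 = 1.0000%
Σ(R_i − R̄_i)(R_m − R̄_m) = 109.0700  ⇒  Cov = 109.0700 / 5 = 21.8140
Σ(R_m − R̄_m)² = 100.4000  ⇒  Var(R_m) = 100.4000 / 5 = 20.0800
β = Cov / Var(R_m) = 21.8140 / 20.0800 = 1.0864
E(R) = R_f + β × MRP = 3.20% + 1.0864 × 8.63% = 12.58%

12.58%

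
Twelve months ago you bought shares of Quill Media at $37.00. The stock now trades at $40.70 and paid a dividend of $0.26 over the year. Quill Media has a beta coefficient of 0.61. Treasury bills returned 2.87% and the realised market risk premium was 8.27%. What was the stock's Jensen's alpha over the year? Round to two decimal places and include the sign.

+2.79%

Realised HPR = (P1 + D1 − P0) / P0 = (40.70 + 0.26 − 37.00) / 37.00 = 3.96 / 37.00 = 10.7027%
CAPM required = R_f + β·MRP = 2.87% + 0.61 × 8.27% = 7.9147%
α = realised − required = 10.7027% − 7.9147% = +2.79%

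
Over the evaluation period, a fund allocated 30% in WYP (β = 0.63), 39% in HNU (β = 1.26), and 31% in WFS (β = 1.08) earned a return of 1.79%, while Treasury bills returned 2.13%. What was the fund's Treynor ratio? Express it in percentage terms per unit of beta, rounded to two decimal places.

-0.33%

β_P = 0.30×0.63 + 0.39×1.26 + 0.31×1.08 = 1.0152
Treynor = (R_P − R_f) / β_P = (1.79% − 2.13%) / 1.0152 = -0.34% / 1.0152 = -0.33%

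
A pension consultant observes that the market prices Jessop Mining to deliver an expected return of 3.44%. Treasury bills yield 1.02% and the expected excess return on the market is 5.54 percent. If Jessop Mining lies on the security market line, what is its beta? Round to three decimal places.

0.437

β = (E(R) − R_f) / MRP = (3.44% − 1.02%) / 5.54% = 2.42% / 5.54% = 0.437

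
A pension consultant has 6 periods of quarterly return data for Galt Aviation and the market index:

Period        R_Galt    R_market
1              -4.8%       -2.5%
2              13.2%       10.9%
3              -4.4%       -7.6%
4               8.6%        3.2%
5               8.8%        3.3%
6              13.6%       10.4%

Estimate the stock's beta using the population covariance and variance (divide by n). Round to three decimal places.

Mean R_i = (-4.8 + 13.2 − 4.4 + 8.6 + 8.8 + 13.6) / 6 = 5.8333%
Mean R_m = (-2.5 + 10.9 − 7.6 + 3.2 + 3.3 + 10.4) / 6 = 2.9500%
Σ(R_i − R̄_i)(R_m − R̄_m) = 284.0700  ⇒  Cov = 284.0700 / 6 = 47.3450
Σ(R_m − R̄_m)² = 259.8950  ⇒  Var(R_m) = 259.8950 / 6 = 43.3158
β = Cov / Var(R_m) = 47.3450 / 43.3158 = 1.0930

1.093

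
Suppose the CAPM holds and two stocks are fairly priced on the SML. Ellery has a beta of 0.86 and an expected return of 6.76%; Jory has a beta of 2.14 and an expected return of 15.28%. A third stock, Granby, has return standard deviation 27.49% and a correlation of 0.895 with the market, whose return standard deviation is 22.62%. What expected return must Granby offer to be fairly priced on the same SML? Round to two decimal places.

MRP = (15.28% − 6.76%) / (2.14 − 0.86) = 6.6563%
R_f = 6.76% − 0.86 × 6.6563% = 1.0356%
β_Granby = ρ·σ_i/σ_m = 0.895 × 27.49 / 22.62 = 1.0877
E(R_Granby) = R_f + β × MRP = 1.0356% + 1.0877 × 6.6563% = 8.28%

8.28%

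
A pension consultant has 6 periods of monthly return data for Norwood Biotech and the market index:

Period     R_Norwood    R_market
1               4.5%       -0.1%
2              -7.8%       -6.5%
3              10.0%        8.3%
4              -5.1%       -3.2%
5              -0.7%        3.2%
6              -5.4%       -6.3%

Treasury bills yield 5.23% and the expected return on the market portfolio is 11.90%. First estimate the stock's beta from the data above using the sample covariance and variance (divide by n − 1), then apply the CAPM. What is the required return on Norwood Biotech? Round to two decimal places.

Mean R_i = (4.5 − 7.8 + 10.0 − 5.1 − 0.7 − 5.4) / 6 = -0.7500%
Mean R_m = (-0.1 − 6.5 + 8.3 − 3.2 + 3.2 − 6.3) / 6 = -0.7667%
Σ(R_i − R̄_i)(R_m − R̄_m) = 177.9000  ⇒  Cov = 177.9000 / 5 = 35.5800
Σ(R_m − R̄_m)² = 167.7933  ⇒  Var(R_m) = 167.7933 / 5 = 33.5587
β = Cov / Var(R_m) = 35.5800 / 33.5587 = 1.0602
MRP = 11.90% − 5.23% = 6.67%
E(R) = R_f + β × MRP = 5.23% + 1.0602 × 6.67% = 12.30%

12.30%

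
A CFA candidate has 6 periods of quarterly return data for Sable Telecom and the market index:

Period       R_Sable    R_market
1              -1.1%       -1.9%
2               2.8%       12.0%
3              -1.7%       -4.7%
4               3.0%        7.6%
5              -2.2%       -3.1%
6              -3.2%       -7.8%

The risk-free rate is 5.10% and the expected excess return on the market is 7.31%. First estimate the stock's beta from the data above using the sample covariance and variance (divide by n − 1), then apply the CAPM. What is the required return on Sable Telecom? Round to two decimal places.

Mean R_i = (-1.1 + 2.8 − 1.7 + 3.0 − 2.2 − 3.2) / 6 = -0.4000%
Mean R_m = (-1.9 + 12.0 − 4.7 + 7.6 − 3.1 − 7.8) / 6 = 0.3500%
Σ(R_i − R̄_i)(R_m − R̄_m) = 99.1000  ⇒  Cov = 99.1000 / 5 = 19.8200
Σ(R_m − R̄_m)² = 297.1750  ⇒  Var(R_m) = 297.1750 / 5 = 59.4350
β = Cov / Var(R_m) = 19.8200 / 59.4350 = 0.3335
E(R) = R_f + β × MRP = 5.10% + 0.3335 × 7.31% = 7.54%

7.54%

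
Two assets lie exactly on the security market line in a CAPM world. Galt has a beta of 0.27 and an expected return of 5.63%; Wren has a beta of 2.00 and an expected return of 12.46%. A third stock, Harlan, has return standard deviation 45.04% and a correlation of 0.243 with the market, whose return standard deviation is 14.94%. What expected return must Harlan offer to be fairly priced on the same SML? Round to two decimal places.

MRP = (12.46% − 5.63%) / (2.00 − 0.27) = 3.9480%
R_f = 5.63% − 0.27 × 3.9480% = 4.5640%
β_Harlan = ρ·σ_i/σ_m = 0.243 × 45.04 / 14.94 = 0.7326
E(R_Harlan) = R_f + β × MRP = 4.5640% + 0.7326 × 3.9480% = 7.46%

7.46%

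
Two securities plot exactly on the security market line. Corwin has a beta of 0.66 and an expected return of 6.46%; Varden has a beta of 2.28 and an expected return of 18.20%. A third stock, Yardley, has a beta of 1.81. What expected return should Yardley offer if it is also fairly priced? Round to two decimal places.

MRP (SML slope) = (18.20% − 6.46%) / (2.28 − 0.66) = 11.74% / 1.62 = 7.2469%
R_f (intercept) = 6.46% − 0.66 × 7.2469% = 1.6770%
E(R_Yardley) = R_f + β × MRP = 1.6770% + 1.81 × 7.2469% = 14.79%

14.79%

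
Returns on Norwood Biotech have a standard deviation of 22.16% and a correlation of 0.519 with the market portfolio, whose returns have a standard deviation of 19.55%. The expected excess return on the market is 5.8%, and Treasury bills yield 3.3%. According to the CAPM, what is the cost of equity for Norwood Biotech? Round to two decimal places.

6.71%

β = ρ × σ_i / σ_m = 0.519 × 22.16% / 19.55% = 0.5883
E(R) = 3.3% + 0.5883 × 5.8% = 6.71%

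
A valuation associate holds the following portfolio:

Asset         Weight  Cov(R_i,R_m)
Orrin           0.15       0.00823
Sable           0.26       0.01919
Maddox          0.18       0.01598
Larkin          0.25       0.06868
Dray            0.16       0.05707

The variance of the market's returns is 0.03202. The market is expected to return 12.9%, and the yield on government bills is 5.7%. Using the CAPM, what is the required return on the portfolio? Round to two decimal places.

13.66%

β_Orrin = 0.00823 / 0.03202 = 0.2570
β_Sable = 0.01919 / 0.03202 = 0.5993
β_Maddox = 0.01598 / 0.03202 = 0.4991
β_Larkin = 0.06868 / 0.03202 = 2.1449
β_Dray = 0.05707 / 0.03202 = 1.7823
β_P = Σ w_i β_i = 0.15×0.2570 + 0.26×0.5993 + 0.18×0.4991 + 0.25×2.1449 + 0.16×1.7823 = 1.1056
MRP = 12.9% − 5.7% = 7.20%
E(R_P) = R_f + β_P × MRP = 5.7% + 1.1056 × 7.2% = 13.66%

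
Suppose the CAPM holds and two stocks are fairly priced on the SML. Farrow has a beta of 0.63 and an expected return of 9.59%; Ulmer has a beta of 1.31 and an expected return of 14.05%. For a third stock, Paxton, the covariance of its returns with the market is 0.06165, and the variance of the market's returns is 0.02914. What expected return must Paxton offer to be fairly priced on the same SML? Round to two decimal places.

19.33%

MRP = (14.05% − 9.59%) / (1.31 − 0.63) = 6.5588%
R_f = 9.59% − 0.63 × 6.5588% = 5.4580%
β_Paxton = Cov / Var(R_m) = 0.06165 / 0.02914 = 2.1156
E(R_Paxton) = R_f + β × MRP = 5.4580% + 2.1156 × 6.5588% = 19.33%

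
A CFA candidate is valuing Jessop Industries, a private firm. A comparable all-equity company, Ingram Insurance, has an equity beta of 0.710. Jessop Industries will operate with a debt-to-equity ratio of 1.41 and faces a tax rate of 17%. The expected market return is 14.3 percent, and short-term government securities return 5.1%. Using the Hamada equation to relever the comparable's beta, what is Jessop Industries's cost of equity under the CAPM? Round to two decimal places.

19.28%

β_L = β_U × [1 + (1 − t)(D/E)] = 0.710 × [1 + (1 − 0.17) × 1.41]
    = 0.710 × [1 + 0.83 × 1.41] = 0.710 × 2.1703 = 1.5409
MRP = 14.3% − 5.1% = 9.20%
E(R) = R_f + β_L × MRP = 5.1% + 1.5409 × 9.2% = 19.28%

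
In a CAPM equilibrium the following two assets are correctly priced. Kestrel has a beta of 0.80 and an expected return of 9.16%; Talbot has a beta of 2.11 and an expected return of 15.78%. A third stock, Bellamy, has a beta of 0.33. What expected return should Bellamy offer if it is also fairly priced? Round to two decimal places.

MRP (SML slope) = (15.78% − 9.16%) / (2.11 − 0.80) = 6.62% / 1.31 = 5.0534%
R_f (intercept) = 9.16% − 0.80 × 5.0534% = 5.1173%
E(R_Bellamy) = R_f + β × MRP = 5.1173% + 0.33 × 5.0534% = 6.78%

6.78%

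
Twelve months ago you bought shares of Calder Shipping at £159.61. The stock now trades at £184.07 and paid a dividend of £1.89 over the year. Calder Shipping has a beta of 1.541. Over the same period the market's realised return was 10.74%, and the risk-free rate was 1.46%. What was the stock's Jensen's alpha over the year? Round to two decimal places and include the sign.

Realised HPR = (P1 + D1 − P0) / P0 = (184.07 + 1.89 − 159.61) / 159.61 = 26.35 / 159.61 = 16.5090%
MRP = 10.74% − 1.46% = 9.28%
CAPM required = R_f + β·MRP = 1.46% + 1.541 × 9.28% = 15.76048%
α = realised − required = 16.5090% − 15.76048% = +0.75%

+0.75%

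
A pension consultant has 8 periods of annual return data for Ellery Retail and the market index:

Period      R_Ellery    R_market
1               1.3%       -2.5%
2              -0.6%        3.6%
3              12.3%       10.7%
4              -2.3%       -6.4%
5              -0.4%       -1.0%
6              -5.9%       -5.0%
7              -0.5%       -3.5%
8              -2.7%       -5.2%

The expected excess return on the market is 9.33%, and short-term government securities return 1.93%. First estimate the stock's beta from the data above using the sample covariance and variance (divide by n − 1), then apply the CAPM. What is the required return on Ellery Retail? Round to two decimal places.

9.59%

Mean R_i = (1.3 − 0.6 + 12.3 − 2.3 − 0.4 − 5.9 − 0.5 − 2.7) / 8 = 0.1500%
Mean R_m = (-2.5 + 3.6 + 10.7 − 6.4 − 1.0 − 5.0 − 3.5 − 5.2) / 8 = -1.1625%
Σ(R_i − R̄_i)(R_m − R̄_m) = 188.0050  ⇒  Cov = 188.0050 / 7 = 26.8579
Σ(R_m − R̄_m)² = 229.1388  ⇒  Var(R_m) = 229.1388 / 7 = 32.7341
β = Cov / Var(R_m) = 26.8579 / 32.7341 = 0.8205
E(R) = R_f + β × MRP = 1.93% + 0.8205 × 9.33% = 9.59%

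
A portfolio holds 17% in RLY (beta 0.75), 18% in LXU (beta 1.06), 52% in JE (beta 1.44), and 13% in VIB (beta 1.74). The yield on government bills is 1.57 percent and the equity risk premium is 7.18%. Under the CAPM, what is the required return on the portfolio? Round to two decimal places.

β_P = Σ w_i β_i = 0.17×0.75 + 0.18×1.06 + 0.52×1.44 + 0.13×1.74 = 1.2933
E(R_P) = R_f + β_P × MRP = 1.57% + 1.2933 × 7.18% = 10.86%

10.86%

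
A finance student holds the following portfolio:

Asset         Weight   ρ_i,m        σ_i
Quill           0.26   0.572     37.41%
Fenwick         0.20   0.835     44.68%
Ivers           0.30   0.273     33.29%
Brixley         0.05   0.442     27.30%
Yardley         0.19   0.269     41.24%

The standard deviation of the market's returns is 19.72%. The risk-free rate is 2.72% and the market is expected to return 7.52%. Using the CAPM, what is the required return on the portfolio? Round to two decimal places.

7.21%

β_Quill = 0.572 × 37.41% / 19.72% = 1.0851
β_Fenwick = 0.835 × 44.68% / 19.72% = 1.8919
β_Ivers = 0.273 × 33.29% / 19.72% = 0.4609
β_Brixley = 0.442 × 27.30% / 19.72% = 0.6119
β_Yardley = 0.269 × 41.24% / 19.72% = 0.5626
β_P = Σ w_i β_i = 0.26×1.0851 + 0.20×1.8919 + 0.30×0.4609 + 0.05×0.6119 + 0.19×0.5626 = 0.9363
MRP = 7.52% − 2.72% = 4.80%
E(R_P) = R_f + β_P × MRP = 2.72% + 0.9363 × 4.80% = 7.21%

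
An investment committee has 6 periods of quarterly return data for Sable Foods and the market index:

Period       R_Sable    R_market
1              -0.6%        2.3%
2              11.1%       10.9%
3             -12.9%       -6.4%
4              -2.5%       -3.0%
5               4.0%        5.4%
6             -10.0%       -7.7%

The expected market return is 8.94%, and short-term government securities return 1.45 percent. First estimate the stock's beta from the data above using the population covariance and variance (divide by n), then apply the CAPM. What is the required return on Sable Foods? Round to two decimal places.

Mean R_i = (-0.6 + 11.1 − 12.9 − 2.5 + 4.0 − 10.0) / 6 = -1.8167%
Mean R_m = (2.3 + 10.9 − 6.4 − 3.0 + 5.4 − 7.7) / 6 = 0.2500%
Σ(R_i − R̄_i)(R_m − R̄_m) = 310.9950  ⇒  Cov = 310.9950 / 6 = 51.8325
Σ(R_m − R̄_m)² = 262.1350  ⇒  Var(R_m) = 262.1350 / 6 = 43.6892
β = Cov / Var(R_m) = 51.8325 / 43.6892 = 1.1864
MRP = 8.94% − 1.45% = 7.49%
E(R) = R_f + β × MRP = 1.45% + 1.1864 × 7.49% = 10.34%

10.34%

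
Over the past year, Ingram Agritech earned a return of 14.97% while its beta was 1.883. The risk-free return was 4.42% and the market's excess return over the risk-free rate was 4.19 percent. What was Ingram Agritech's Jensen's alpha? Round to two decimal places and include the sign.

CAPM benchmark = R_f + β(R_m − R_f) = 4.42% + 1.883 × 4.19% = 12.30977%
α = actual − benchmark = 14.97% − 12.30977% = +2.66%

+2.66%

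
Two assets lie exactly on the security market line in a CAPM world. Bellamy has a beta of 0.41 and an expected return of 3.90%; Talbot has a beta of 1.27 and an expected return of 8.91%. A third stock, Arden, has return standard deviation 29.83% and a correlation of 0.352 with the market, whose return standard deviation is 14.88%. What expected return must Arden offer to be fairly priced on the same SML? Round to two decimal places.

MRP = (8.91% − 3.90%) / (1.27 − 0.41) = 5.8256%
R_f = 3.90% − 0.41 × 5.8256% = 1.5115%
β_Arden = ρ·σ_i/σ_m = 0.352 × 29.83 / 14.88 = 0.7057
E(R_Arden) = R_f + β × MRP = 1.5115% + 0.7057 × 5.8256% = 5.62%

5.62%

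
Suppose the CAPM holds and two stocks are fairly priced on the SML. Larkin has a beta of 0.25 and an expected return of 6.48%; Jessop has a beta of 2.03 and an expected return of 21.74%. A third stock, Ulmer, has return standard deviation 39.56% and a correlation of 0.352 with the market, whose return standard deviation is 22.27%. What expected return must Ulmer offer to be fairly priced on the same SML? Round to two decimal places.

MRP = (21.74% − 6.48%) / (2.03 − 0.25) = 8.5730%
R_f = 6.48% − 0.25 × 8.5730% = 4.3368%
β_Ulmer = ρ·σ_i/σ_m = 0.352 × 39.56 / 22.27 = 0.6253
E(R_Ulmer) = R_f + β × MRP = 4.3368% + 0.6253 × 8.5730% = 9.70%

9.70%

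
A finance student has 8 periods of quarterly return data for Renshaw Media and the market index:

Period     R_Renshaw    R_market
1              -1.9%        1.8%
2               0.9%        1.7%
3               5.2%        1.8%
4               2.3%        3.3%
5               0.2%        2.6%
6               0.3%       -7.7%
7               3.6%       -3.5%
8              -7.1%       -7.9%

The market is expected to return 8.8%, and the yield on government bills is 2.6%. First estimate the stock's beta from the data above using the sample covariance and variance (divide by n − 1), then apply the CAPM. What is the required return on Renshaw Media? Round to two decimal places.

5.04%

Mean R_i = (-1.9 + 0.9 + 5.2 + 2.3 + 0.2 + 0.3 + 3.6 − 7.1) / 8 = 0.4375%
Mean R_m = (1.8 + 1.7 + 1.8 + 3.3 + 2.6 − 7.7 − 3.5 − 7.9) / 8 = -0.9875%
Σ(R_i − R̄_i)(R_m − R̄_m) = 60.2163  ⇒  Cov = 60.2163 / 7 = 8.6023
Σ(R_m − R̄_m)² = 153.1688  ⇒  Var(R_m) = 153.1688 / 7 = 21.8813
β = Cov / Var(R_m) = 8.6023 / 21.8813 = 0.3931
MRP = 8.8% − 2.6% = 6.20%
E(R) = R_f + β × MRP = 2.6% + 0.3931 × 6.2% = 5.04%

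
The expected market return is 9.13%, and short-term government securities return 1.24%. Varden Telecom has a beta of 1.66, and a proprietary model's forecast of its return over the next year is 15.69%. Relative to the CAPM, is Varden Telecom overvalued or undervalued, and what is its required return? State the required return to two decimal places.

Undervalued; required return 14.34%

MRP = 9.13% − 1.24% = 7.89%
Required return = R_f + β·MRP = 1.24% + 1.66 × 7.89% = 14.34%
Forecast 15.69% > required 14.34% → the stock plots above the SML → undervalued.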